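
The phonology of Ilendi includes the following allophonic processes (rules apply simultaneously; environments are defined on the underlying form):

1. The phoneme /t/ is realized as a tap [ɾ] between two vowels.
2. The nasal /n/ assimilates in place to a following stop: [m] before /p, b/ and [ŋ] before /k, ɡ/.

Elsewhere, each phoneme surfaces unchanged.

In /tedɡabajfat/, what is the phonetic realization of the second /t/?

/t/ — word-final; rule 1 does not apply here → [t].

[t]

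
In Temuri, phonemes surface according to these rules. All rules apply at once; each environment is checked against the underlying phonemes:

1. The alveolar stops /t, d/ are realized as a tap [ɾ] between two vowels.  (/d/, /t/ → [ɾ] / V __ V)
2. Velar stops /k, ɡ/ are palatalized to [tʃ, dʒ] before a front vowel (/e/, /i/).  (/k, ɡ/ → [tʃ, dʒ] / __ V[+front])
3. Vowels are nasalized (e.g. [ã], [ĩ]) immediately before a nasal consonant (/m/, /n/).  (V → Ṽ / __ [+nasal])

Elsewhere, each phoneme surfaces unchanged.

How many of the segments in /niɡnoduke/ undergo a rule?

2

Segments that undergo a rule: /d/ → [ɾ] (rule 1); /k/ → [tʃ] (rule 2).
All other segments surface unchanged.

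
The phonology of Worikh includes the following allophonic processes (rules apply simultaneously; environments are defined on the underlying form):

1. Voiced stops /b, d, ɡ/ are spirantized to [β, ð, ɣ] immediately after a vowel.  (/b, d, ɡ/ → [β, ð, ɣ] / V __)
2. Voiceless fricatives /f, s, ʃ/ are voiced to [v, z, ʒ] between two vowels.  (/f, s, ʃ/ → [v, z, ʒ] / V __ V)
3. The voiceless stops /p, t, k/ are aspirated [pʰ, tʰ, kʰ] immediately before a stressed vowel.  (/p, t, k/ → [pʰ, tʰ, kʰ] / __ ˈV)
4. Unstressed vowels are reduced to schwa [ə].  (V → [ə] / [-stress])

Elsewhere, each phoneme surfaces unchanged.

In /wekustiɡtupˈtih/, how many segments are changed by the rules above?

Segments that undergo a rule: /e/ → [ə] (rule 4); /u/ → [ə] (rule 4); /i/ → [ə] (rule 4); /ɡ/ → [ɣ] (rule 1); /u/ → [ə] (rule 4); /t/ → [tʰ] (rule 3).
All other segments surface unchanged.

6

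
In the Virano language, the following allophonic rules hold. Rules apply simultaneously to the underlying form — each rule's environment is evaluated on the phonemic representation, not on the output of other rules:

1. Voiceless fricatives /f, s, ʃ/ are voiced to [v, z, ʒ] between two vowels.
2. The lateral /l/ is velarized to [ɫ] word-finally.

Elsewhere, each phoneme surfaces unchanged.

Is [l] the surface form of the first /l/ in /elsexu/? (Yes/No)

/l/ (between /e/ and /s/) fails the environment for rule 2, so it stays [l].
The actual realization is [l], which matches [l].

Yes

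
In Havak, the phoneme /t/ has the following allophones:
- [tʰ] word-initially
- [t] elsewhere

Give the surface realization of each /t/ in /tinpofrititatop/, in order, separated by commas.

Occurrence 1 (position 1): word-initially → [tʰ].
Occurrence 2 (position 9): no conditioning environment matches → elsewhere allophone [t].
Occurrence 3 (position 11): no conditioning environment matches → elsewhere allophone [t].
Occurrence 4 (position 13): no conditioning environment matches → elsewhere allophone [t].

[tʰ], [t], [t], [t]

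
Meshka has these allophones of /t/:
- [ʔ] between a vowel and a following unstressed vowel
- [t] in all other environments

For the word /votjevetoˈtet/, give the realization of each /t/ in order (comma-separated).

[t], [ʔ], [t], [t]

Occurrence 1 (position 3): no conditioning environment matches → elsewhere allophone [t].
Occurrence 2 (position 8): between a vowel and a following unstressed vowel → [ʔ].
Occurrence 3 (position 10): no conditioning environment matches → elsewhere allophone [t].
Occurrence 4 (position 12): no conditioning environment matches → elsewhere allophone [t].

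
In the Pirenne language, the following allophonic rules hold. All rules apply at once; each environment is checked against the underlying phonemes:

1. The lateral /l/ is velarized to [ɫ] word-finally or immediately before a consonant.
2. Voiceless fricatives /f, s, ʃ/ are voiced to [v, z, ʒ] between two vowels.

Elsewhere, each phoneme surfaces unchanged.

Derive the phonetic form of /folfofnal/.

[foɫfofnaɫ]

/f/ (word-initial) is in the target of rule 2 but the environment (between two vowels) is not met → [f].
/o/ (between /f/ and /l/): no rule targets it → [o].
/l/ (between /o/ and /f/): word-finally or immediately before a consonant, so rule 1 applies → [ɫ].
/f/ (between /l/ and /o/): rule 2 targets it, but not between two vowels → unchanged [f].
/o/ (between /f/ and /f/): no rule targets it → [o].
/f/ (between /o/ and /n/) is in the target of rule 2 but the environment (between two vowels) is not met → [f].
/n/ (between /f/ and /a/) is unaffected → [n].
/a/ (between /n/ and /l/) is unaffected → [a].
/l/ meets the environment for rule 1 (word-finally or immediately before a consonant) → [ɫ].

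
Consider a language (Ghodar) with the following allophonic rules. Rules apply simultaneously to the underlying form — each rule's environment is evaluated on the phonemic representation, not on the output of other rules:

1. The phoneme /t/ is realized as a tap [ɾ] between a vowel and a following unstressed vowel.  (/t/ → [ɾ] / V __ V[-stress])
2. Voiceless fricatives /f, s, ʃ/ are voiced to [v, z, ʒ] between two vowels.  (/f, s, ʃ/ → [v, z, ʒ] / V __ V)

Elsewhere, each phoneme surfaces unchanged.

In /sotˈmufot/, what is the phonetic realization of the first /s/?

[s]

/s/ — word-initial; rule 2 does not apply here → [s].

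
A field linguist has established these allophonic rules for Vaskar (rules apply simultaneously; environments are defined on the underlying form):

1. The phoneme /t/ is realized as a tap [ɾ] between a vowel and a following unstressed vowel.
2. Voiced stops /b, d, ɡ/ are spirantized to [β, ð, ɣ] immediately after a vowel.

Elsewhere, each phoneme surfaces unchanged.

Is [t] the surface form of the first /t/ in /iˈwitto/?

/t/ (between /i/ and /t/): rule 1 targets it, but not between a vowel and a following unstressed vowel → unchanged [t].
The actual realization is [t], which matches [t].

Yes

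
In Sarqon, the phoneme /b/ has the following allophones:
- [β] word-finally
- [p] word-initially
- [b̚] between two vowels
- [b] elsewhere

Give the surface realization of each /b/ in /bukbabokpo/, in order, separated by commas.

[p], [b], [b̚]

Occurrence 1 (position 1): word-initially → [p].
Occurrence 2 (position 4): no conditioning environment matches → elsewhere allophone [b].
Occurrence 3 (position 6): between two vowels → [b̚].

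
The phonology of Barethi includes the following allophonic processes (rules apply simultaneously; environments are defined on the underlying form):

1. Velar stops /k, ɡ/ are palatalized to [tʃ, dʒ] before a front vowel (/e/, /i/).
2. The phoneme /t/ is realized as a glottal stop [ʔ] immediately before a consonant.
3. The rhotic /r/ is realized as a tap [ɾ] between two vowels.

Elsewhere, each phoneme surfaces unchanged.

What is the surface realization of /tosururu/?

[tosuɾuɾu]

/t/ (word-initial) fails the environment for rule 2, so it stays [t].
/o/ stays [o].
/s/ (between /o/ and /u/): no rule targets it → [s].
/u/ stays [u].
/r/ meets the environment for rule 3 (between two vowels) → [ɾ].
/u/ (between /r/ and /r/) is unaffected → [u].
/r/ — between /u/ and /u/, between two vowels — surfaces as [ɾ] (rule 3).
/u/ — not in any rule's target class → [u].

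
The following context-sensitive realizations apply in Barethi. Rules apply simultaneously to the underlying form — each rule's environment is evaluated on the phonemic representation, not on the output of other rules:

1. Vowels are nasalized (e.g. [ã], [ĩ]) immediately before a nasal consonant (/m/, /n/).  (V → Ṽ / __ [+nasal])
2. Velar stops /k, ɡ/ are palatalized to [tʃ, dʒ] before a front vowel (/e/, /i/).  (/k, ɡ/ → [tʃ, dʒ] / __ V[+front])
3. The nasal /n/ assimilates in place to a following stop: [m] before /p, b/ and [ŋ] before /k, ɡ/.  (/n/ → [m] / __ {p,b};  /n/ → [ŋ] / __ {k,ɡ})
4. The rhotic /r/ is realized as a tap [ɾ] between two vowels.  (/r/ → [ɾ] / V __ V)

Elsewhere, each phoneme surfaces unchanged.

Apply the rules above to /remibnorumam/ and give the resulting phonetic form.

/r/ (word-initial) is in the target of rule 4 but the environment (between two vowels) is not met → [r].
/e/ (between /r/ and /m/) occurs before a nasal consonant → [ẽ] by rule 1.
/i/ (between /m/ and /b/) fails the environment for rule 1, so it stays [i].
/n/ — between /b/ and /o/; rule 3 does not apply here → [n].
/o/ (between /n/ and /r/): rule 1 targets it, but not before a nasal consonant → unchanged [o].
Rule 4 applies to /r/ (between /o/ and /u/: between two vowels) → [ɾ].
/u/ meets the environment for rule 1 (before a nasal consonant) → [ũ].
/a/ meets the environment for rule 1 (before a nasal consonant) → [ã].

[rẽmibnoɾũmãm]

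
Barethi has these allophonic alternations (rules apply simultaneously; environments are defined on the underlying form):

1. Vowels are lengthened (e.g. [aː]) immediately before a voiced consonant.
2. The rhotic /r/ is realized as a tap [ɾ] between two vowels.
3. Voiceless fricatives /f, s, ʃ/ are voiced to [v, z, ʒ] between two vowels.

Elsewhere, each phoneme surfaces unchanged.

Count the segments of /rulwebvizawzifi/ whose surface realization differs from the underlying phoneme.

5

Segments that undergo a rule: /u/ → [uː] (rule 1); /e/ → [eː] (rule 1); /i/ → [iː] (rule 1); /a/ → [aː] (rule 1); /f/ → [v] (rule 3).
All other segments surface unchanged.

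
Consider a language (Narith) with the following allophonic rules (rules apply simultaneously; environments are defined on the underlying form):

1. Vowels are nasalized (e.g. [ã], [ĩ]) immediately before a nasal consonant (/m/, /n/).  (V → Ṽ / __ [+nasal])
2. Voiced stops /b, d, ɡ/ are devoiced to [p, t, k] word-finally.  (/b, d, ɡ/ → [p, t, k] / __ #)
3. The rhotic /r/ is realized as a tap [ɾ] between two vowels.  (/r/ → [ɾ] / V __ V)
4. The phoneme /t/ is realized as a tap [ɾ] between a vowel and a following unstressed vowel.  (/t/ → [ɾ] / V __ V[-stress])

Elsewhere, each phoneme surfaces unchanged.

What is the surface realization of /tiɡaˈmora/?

[tiɡãˈmoɾa]

/t/ — word-initial; rule 4 does not apply here → [t].
/i/ (between /t/ and /ɡ/) fails the environment for rule 1, so it stays [i].
/ɡ/ (between /i/ and /a/): rule 2 targets it, but not word-finally → unchanged [ɡ].
/a/ (between /ɡ/ and /m/): before a nasal consonant, so rule 1 applies → [ã].
/m/ (between /a/ and /o/) is unaffected → [m].
/o/ — between /m/ and /r/; rule 1 does not apply here → [o].
/r/ (between /o/ and /a/): between two vowels, so rule 3 applies → [ɾ].
/a/ (word-final) is in the target of rule 1 but the environment (before a nasal consonant) is not met → [a].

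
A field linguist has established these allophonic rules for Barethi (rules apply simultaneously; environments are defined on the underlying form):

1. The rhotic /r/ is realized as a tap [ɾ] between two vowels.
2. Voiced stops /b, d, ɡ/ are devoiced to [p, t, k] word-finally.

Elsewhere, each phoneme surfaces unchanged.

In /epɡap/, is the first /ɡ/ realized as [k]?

/ɡ/ (between /p/ and /a/) is in the target of rule 2 but the environment (word-finally) is not met → [ɡ].
The actual realization is [ɡ], not [k].

No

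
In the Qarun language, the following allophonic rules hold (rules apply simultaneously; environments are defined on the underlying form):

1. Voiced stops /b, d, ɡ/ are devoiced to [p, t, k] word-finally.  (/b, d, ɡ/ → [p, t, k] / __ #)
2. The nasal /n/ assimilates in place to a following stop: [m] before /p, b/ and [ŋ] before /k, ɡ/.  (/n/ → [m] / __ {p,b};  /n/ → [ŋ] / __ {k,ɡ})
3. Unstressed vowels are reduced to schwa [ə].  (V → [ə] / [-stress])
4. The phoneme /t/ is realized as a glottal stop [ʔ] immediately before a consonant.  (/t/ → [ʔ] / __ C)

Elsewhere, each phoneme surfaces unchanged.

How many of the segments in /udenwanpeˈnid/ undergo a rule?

Segments that undergo a rule: /u/ → [ə] (rule 3); /e/ → [ə] (rule 3); /a/ → [ə] (rule 3); /n/ → [m] (rule 2); /e/ → [ə] (rule 3); /d/ → [t] (rule 1).
All other segments surface unchanged.

6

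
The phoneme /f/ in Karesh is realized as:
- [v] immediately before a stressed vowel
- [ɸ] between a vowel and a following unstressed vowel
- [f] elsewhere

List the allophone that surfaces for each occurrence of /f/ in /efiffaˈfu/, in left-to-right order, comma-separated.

[ɸ], [f], [f], [v]

Occurrence 1 (position 2): between a vowel and a following unstressed vowel → [ɸ].
Occurrence 2 (position 4): no conditioning environment matches → elsewhere allophone [f].
Occurrence 3 (position 5): no conditioning environment matches → elsewhere allophone [f].
Occurrence 4 (position 7): immediately before a stressed vowel → [v].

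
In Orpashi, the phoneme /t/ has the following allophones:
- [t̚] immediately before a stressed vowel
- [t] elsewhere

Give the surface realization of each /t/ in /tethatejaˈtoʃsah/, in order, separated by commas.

Occurrence 1 (position 1): no conditioning environment matches → elsewhere allophone [t].
Occurrence 2 (position 3): no conditioning environment matches → elsewhere allophone [t].
Occurrence 3 (position 6): no conditioning environment matches → elsewhere allophone [t].
Occurrence 4 (position 10): immediately before a stressed vowel → [t̚].

[t], [t], [t], [t̚]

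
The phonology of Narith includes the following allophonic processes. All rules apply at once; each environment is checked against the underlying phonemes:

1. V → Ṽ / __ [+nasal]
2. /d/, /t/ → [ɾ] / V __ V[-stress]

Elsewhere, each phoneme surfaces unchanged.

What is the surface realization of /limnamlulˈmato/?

/l/ — not in any rule's target class → [l].
/i/ meets the environment for rule 1 (before a nasal consonant) → [ĩ].
/m/ (between /i/ and /n/): no rule targets it → [m].
/n/ (between /m/ and /a/): no rule targets it → [n].
/a/ meets the environment for rule 1 (before a nasal consonant) → [ã].
/m/ stays [m].
/l/ — not in any rule's target class → [l].
/u/ (between /l/ and /l/) fails the environment for rule 1, so it stays [u].
/l/ — not in any rule's target class → [l].
/m/ — not in any rule's target class → [m].
/a/ (between /m/ and /t/) is in the target of rule 1 but the environment (before a nasal consonant) is not met → [a].
Rule 2 applies to /t/ (between /a/ and /o/: between a vowel and a following unstressed vowel) → [ɾ].
/o/ (word-final) fails the environment for rule 1, so it stays [o].

[lĩmnãmlulˈmaɾo]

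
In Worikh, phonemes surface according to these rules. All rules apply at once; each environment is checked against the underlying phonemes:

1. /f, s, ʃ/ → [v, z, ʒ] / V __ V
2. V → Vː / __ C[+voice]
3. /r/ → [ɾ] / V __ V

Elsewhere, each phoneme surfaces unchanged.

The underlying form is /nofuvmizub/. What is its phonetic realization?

[novuːvmiːzuːb]

/n/ (word-initial) is unaffected → [n].
/o/ (between /n/ and /f/) fails the environment for rule 2, so it stays [o].
/f/ meets the environment for rule 1 (between two vowels) → [v].
/u/ (between /f/ and /v/) occurs before a voiced consonant → [uː] by rule 2.
/v/ — not in any rule's target class → [v].
/m/ — not in any rule's target class → [m].
/i/ (between /m/ and /z/) occurs before a voiced consonant → [iː] by rule 2.
/z/ (between /i/ and /u/) is unaffected → [z].
/u/ (between /z/ and /b/) occurs before a voiced consonant → [uː] by rule 2.
/b/ stays [b].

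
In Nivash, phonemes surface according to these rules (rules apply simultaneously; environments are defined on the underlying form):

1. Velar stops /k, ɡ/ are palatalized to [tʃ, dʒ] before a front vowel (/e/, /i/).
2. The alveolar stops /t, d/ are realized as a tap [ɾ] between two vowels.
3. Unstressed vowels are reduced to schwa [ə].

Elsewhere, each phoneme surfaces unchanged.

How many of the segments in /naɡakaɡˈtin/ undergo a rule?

Segments that undergo a rule: /a/ → [ə] (rule 3); /a/ → [ə] (rule 3); /a/ → [ə] (rule 3).
All other segments surface unchanged.

3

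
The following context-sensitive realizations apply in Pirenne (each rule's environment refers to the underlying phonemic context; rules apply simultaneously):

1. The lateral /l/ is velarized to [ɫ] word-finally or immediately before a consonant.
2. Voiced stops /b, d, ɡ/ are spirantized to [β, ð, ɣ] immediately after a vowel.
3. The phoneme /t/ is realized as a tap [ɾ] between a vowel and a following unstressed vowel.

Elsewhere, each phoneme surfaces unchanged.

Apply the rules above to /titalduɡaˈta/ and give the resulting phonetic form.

/t/ (word-initial) is in the target of rule 3 but the environment (between a vowel and a following unstressed vowel) is not met → [t].
/t/ (between /i/ and /a/) occurs between a vowel and a following unstressed vowel → [ɾ] by rule 3.
/l/ — between /a/ and /d/, word-finally or immediately before a consonant — surfaces as [ɫ] (rule 1).
/d/ (between /l/ and /u/): rule 2 targets it, but not immediately after a vowel → unchanged [d].
/ɡ/ meets the environment for rule 2 (immediately after a vowel) → [ɣ].
/t/ — between /a/ and /a/; rule 3 does not apply here → [t].

[tiɾaɫduɣaˈta]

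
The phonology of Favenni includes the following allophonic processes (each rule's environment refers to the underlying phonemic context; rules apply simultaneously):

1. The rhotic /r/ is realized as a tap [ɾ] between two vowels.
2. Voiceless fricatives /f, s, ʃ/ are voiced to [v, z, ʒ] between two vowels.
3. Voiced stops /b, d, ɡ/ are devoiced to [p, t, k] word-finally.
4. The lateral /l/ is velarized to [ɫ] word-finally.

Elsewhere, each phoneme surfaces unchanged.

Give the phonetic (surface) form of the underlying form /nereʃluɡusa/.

[neɾeʃluɡuza]

/r/ — between /e/ and /e/, between two vowels — surfaces as [ɾ] (rule 1).
/ʃ/ (between /e/ and /l/) fails the environment for rule 2, so it stays [ʃ].
/l/ — between /ʃ/ and /u/; rule 4 does not apply here → [l].
/ɡ/ (between /u/ and /u/): rule 3 targets it, but not word-finally → unchanged [ɡ].
/s/ (between /u/ and /a/) occurs between two vowels → [z] by rule 2.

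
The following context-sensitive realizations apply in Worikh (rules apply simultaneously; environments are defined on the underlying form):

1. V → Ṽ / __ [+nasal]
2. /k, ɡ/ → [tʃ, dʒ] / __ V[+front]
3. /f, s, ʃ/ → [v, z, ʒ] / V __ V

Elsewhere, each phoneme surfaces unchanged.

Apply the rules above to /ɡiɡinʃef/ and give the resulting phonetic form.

/ɡ/ (word-initial): before a front vowel, so rule 2 applies → [dʒ].
/i/ (between /ɡ/ and /ɡ/) is in the target of rule 1 but the environment (before a nasal consonant) is not met → [i].
/ɡ/ (between /i/ and /i/): before a front vowel, so rule 2 applies → [dʒ].
/i/ — between /ɡ/ and /n/, before a nasal consonant — surfaces as [ĩ] (rule 1).
/ʃ/ (between /n/ and /e/) fails the environment for rule 3, so it stays [ʃ].
/e/ (between /ʃ/ and /f/) fails the environment for rule 1, so it stays [e].
/f/ — word-final; rule 3 does not apply here → [f].

[dʒidʒĩnʃef]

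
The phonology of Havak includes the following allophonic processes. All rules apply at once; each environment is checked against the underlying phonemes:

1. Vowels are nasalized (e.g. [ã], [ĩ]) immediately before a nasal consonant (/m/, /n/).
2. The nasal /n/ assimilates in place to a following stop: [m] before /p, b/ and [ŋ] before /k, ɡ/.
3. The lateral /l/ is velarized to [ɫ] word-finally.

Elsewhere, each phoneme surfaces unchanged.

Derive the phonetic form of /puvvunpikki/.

[puvvũmpikki]

/p/ (word-initial): no rule targets it → [p].
/u/ (between /p/ and /v/): rule 1 targets it, but not before a nasal consonant → unchanged [u].
/v/ — not in any rule's target class → [v].
/v/ (between /v/ and /u/) is unaffected → [v].
Rule 1 applies to /u/ (between /v/ and /n/: before a nasal consonant) → [ũ].
/n/ (between /u/ and /p/): before a labial or velar stop, so rule 2 applies → [m].
/p/ stays [p].
/i/ (between /p/ and /k/) fails the environment for rule 1, so it stays [i].
/k/ stays [k].
/k/ — not in any rule's target class → [k].
/i/ (word-final): rule 1 targets it, but not before a nasal consonant → unchanged [i].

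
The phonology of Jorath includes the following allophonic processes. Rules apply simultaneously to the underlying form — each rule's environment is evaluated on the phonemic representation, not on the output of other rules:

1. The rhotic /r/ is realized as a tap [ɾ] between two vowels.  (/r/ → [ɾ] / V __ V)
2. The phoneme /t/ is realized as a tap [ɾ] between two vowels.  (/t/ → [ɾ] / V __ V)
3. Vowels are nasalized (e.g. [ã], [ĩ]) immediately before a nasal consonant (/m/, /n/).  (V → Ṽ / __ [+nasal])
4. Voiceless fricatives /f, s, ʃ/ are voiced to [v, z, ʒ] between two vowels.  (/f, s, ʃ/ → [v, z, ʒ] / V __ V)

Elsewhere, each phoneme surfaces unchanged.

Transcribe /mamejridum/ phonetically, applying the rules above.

/m/ (word-initial) is unaffected → [m].
/a/ (between /m/ and /m/): before a nasal consonant, so rule 3 applies → [ã].
/m/ (between /a/ and /e/) is unaffected → [m].
/e/ (between /m/ and /j/) fails the environment for rule 3, so it stays [e].
/j/ (between /e/ and /r/): no rule targets it → [j].
/r/ (between /j/ and /i/): rule 1 targets it, but not between two vowels → unchanged [r].
/i/ (between /r/ and /d/) fails the environment for rule 3, so it stays [i].
/d/ (between /i/ and /u/) is unaffected → [d].
/u/ (between /d/ and /m/): before a nasal consonant, so rule 3 applies → [ũ].
/m/ (word-final) is unaffected → [m].

[mãmejridũm]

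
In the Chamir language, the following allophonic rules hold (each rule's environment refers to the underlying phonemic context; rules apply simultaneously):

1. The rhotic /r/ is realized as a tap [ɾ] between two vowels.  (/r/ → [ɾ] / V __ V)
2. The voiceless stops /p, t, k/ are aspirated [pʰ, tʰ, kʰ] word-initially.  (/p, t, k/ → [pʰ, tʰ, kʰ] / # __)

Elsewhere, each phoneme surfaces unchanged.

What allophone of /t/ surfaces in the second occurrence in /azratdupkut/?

[t]

/t/ (word-final) is in the target of rule 2 but the environment (word-initially) is not met → [t].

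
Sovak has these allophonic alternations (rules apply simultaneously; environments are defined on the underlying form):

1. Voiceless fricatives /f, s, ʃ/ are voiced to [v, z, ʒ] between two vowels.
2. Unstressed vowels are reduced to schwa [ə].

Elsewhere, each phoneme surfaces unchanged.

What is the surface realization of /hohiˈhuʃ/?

/h/ (word-initial) is unaffected → [h].
/o/ (between /h/ and /h/): in an unstressed syllable, so rule 2 applies → [ə].
/h/ — not in any rule's target class → [h].
Rule 2 applies to /i/ (between /h/ and /h/: in an unstressed syllable) → [ə].
/h/ stays [h].
/u/ — between /h/ and /ʃ/; rule 2 does not apply here → [u].
/ʃ/ — word-final; rule 1 does not apply here → [ʃ].

[həhəˈhuʃ]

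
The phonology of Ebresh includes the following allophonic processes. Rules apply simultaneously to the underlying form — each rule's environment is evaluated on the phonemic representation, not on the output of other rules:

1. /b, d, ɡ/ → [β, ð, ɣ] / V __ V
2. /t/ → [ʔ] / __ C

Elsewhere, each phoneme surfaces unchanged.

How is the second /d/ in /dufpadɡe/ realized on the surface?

[d]

/d/ (between /a/ and /ɡ/): rule 1 targets it, but not between two vowels → unchanged [d].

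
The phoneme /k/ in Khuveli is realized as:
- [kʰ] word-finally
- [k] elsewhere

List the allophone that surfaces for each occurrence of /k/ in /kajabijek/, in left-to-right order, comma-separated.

[k], [kʰ]

Occurrence 1 (position 1): no conditioning environment matches → elsewhere allophone [k].
Occurrence 2 (position 9): word-finally → [kʰ].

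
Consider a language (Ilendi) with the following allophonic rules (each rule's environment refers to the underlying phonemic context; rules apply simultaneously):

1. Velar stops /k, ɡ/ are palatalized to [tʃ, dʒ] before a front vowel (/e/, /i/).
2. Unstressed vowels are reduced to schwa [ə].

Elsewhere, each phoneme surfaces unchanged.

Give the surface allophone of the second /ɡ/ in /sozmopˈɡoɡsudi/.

/ɡ/ (between /o/ and /s/) fails the environment for rule 1, so it stays [ɡ].

[ɡ]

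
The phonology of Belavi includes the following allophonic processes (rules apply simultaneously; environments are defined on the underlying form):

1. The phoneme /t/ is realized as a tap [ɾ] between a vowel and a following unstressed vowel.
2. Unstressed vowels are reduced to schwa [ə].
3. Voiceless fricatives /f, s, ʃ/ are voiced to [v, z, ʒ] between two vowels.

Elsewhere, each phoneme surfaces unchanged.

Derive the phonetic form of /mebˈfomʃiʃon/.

/m/ — not in any rule's target class → [m].
/e/ — between /m/ and /b/, in an unstressed syllable — surfaces as [ə] (rule 2).
/b/ (between /e/ and /f/) is unaffected → [b].
/f/ — between /b/ and /o/; rule 3 does not apply here → [f].
/o/ (between /f/ and /m/) is in the target of rule 2 but the environment (in an unstressed syllable) is not met → [o].
/m/ stays [m].
/ʃ/ (between /m/ and /i/) is in the target of rule 3 but the environment (between two vowels) is not met → [ʃ].
/i/ meets the environment for rule 2 (in an unstressed syllable) → [ə].
/ʃ/ (between /i/ and /o/): between two vowels, so rule 3 applies → [ʒ].
/o/ meets the environment for rule 2 (in an unstressed syllable) → [ə].
/n/ (word-final): no rule targets it → [n].

[məbˈfomʃəʒən]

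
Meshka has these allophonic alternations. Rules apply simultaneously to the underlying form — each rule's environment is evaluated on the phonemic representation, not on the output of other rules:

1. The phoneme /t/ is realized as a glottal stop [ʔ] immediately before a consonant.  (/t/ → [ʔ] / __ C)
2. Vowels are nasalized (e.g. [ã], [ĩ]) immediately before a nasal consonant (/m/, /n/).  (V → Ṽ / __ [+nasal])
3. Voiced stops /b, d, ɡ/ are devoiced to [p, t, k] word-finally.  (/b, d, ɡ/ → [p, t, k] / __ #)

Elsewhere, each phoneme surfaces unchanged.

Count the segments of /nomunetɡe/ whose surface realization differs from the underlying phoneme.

3

Segments that undergo a rule: /o/ → [õ] (rule 2); /u/ → [ũ] (rule 2); /t/ → [ʔ] (rule 1).
All other segments surface unchanged.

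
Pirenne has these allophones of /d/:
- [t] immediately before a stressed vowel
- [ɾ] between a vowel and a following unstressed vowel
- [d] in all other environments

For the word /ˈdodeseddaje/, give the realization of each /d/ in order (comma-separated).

[t], [ɾ], [d], [d]

Occurrence 1 (position 1): immediately before a stressed vowel → [t].
Occurrence 2 (position 3): between a vowel and a following unstressed vowel → [ɾ].
Occurrence 3 (position 7): no conditioning environment matches → elsewhere allophone [d].
Occurrence 4 (position 8): no conditioning environment matches → elsewhere allophone [d].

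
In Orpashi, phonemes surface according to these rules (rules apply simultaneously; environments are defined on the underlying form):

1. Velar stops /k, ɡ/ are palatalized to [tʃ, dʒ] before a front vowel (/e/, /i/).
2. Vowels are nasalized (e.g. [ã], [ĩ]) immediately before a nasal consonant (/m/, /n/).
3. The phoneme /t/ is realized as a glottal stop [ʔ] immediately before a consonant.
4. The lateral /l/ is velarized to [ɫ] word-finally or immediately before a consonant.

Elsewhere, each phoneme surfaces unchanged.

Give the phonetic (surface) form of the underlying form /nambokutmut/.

[nãmbokuʔmut]

/n/ (word-initial) is unaffected → [n].
/a/ — between /n/ and /m/, before a nasal consonant — surfaces as [ã] (rule 2).
/m/ (between /a/ and /b/): no rule targets it → [m].
/b/ stays [b].
/o/ (between /b/ and /k/) is in the target of rule 2 but the environment (before a nasal consonant) is not met → [o].
/k/ (between /o/ and /u/): rule 1 targets it, but not before a front vowel → unchanged [k].
/u/ (between /k/ and /t/) is in the target of rule 2 but the environment (before a nasal consonant) is not met → [u].
/t/ — between /u/ and /m/, immediately before a consonant — surfaces as [ʔ] (rule 3).
/m/ (between /t/ and /u/) is unaffected → [m].
/u/ (between /m/ and /t/): rule 2 targets it, but not before a nasal consonant → unchanged [u].
/t/ — word-final; rule 3 does not apply here → [t].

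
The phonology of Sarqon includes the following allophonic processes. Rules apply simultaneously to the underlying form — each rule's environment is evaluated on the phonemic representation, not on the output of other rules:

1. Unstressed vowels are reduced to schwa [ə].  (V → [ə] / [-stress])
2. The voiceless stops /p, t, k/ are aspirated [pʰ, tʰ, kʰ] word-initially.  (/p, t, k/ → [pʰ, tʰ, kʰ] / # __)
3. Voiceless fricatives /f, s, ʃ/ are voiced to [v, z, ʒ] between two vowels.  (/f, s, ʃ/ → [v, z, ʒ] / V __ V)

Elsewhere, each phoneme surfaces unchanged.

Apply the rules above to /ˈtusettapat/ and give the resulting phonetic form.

/t/ (word-initial) occurs word-initially → [tʰ] by rule 2.
/u/ (between /t/ and /s/) fails the environment for rule 1, so it stays [u].
/s/ — between /u/ and /e/, between two vowels — surfaces as [z] (rule 3).
/e/ (between /s/ and /t/) occurs in an unstressed syllable → [ə] by rule 1.
/t/ (between /e/ and /t/) is in the target of rule 2 but the environment (word-initially) is not met → [t].
/t/ (between /t/ and /a/): rule 2 targets it, but not word-initially → unchanged [t].
Rule 1 applies to /a/ (between /t/ and /p/: in an unstressed syllable) → [ə].
/p/ (between /a/ and /a/) is in the target of rule 2 but the environment (word-initially) is not met → [p].
/a/ (between /p/ and /t/) occurs in an unstressed syllable → [ə] by rule 1.
/t/ (word-final) fails the environment for rule 2, so it stays [t].

[ˈtʰuzəttəpət]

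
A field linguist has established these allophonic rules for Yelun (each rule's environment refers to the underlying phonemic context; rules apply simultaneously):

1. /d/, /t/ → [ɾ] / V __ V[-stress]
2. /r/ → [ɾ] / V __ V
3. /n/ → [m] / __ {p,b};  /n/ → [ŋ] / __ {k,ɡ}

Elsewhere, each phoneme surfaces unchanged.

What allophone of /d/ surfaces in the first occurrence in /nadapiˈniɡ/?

[ɾ]

/d/ meets the environment for rule 1 (between a vowel and a following unstressed vowel) → [ɾ].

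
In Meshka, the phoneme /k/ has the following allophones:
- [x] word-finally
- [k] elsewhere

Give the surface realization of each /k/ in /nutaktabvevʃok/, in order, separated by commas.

[k], [x]

Occurrence 1 (position 5): no conditioning environment matches → elsewhere allophone [k].
Occurrence 2 (position 14): word-finally → [x].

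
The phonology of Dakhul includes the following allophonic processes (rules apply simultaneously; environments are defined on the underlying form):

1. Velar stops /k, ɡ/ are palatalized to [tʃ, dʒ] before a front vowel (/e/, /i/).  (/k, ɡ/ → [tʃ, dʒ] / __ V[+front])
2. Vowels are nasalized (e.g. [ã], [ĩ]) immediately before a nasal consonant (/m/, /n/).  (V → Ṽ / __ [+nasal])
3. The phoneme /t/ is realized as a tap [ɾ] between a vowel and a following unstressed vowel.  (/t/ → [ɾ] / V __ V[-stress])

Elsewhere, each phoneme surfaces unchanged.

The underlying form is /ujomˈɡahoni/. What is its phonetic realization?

/u/ (word-initial) fails the environment for rule 2, so it stays [u].
/j/ (between /u/ and /o/): no rule targets it → [j].
/o/ (between /j/ and /m/): before a nasal consonant, so rule 2 applies → [õ].
/m/ — not in any rule's target class → [m].
/ɡ/ — between /m/ and /a/; rule 1 does not apply here → [ɡ].
/a/ (between /ɡ/ and /h/) fails the environment for rule 2, so it stays [a].
/h/ stays [h].
Rule 2 applies to /o/ (between /h/ and /n/: before a nasal consonant) → [õ].
/n/ — not in any rule's target class → [n].
/i/ — word-final; rule 2 does not apply here → [i].

[ujõmˈɡahõni]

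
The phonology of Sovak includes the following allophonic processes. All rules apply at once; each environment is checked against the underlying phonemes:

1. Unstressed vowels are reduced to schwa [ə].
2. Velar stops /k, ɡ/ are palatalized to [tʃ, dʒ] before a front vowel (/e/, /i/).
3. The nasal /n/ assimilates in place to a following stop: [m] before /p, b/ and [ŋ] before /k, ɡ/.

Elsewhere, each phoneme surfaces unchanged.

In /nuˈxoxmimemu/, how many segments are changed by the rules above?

4

Segments that undergo a rule: /u/ → [ə] (rule 1); /i/ → [ə] (rule 1); /e/ → [ə] (rule 1); /u/ → [ə] (rule 1).
All other segments surface unchanged.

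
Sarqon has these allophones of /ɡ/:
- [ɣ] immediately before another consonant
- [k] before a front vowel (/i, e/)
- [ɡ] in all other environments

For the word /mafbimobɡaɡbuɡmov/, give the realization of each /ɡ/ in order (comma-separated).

[ɡ], [ɣ], [ɣ]

Occurrence 1 (position 9): no conditioning environment matches → elsewhere allophone [ɡ].
Occurrence 2 (position 11): immediately before another consonant → [ɣ].
Occurrence 3 (position 14): immediately before another consonant → [ɣ].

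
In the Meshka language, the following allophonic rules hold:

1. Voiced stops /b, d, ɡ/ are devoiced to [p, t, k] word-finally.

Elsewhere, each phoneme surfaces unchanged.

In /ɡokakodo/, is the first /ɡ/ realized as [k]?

No

/ɡ/ (word-initial) is in the target of rule 1 but the environment (word-finally) is not met → [ɡ].
The actual realization is [ɡ], not [k].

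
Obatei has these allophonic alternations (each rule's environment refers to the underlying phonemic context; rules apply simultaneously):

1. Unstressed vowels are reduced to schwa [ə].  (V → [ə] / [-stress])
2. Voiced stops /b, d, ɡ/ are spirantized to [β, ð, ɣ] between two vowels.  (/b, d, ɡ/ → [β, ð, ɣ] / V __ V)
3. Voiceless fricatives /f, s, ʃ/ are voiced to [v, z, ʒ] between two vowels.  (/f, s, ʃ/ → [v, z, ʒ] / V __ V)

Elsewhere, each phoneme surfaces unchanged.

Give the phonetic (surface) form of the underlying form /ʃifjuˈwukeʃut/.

[ʃəfjəˈwukəʒət]

/ʃ/ (word-initial): rule 3 targets it, but not between two vowels → unchanged [ʃ].
Rule 1 applies to /i/ (between /ʃ/ and /f/: in an unstressed syllable) → [ə].
/f/ (between /i/ and /j/): rule 3 targets it, but not between two vowels → unchanged [f].
/j/ stays [j].
/u/ — between /j/ and /w/, in an unstressed syllable — surfaces as [ə] (rule 1).
/w/ stays [w].
/u/ (between /w/ and /k/) is in the target of rule 1 but the environment (in an unstressed syllable) is not met → [u].
/k/ (between /u/ and /e/): no rule targets it → [k].
/e/ meets the environment for rule 1 (in an unstressed syllable) → [ə].
/ʃ/ — between /e/ and /u/, between two vowels — surfaces as [ʒ] (rule 3).
/u/ (between /ʃ/ and /t/): in an unstressed syllable, so rule 1 applies → [ə].
/t/ (word-final) is unaffected → [t].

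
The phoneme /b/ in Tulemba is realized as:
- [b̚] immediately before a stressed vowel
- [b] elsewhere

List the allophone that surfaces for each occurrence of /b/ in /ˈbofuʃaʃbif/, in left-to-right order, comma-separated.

[b̚], [b]

Occurrence 1 (position 1): immediately before a stressed vowel → [b̚].
Occurrence 2 (position 8): no conditioning environment matches → elsewhere allophone [b].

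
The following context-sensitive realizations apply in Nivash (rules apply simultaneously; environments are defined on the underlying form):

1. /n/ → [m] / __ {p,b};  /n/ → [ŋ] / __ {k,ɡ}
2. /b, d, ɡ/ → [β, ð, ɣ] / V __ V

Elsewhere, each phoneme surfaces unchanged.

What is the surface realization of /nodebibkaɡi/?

[noðeβibkaɣi]

/n/ (word-initial) fails the environment for rule 1, so it stays [n].
/o/ — not in any rule's target class → [o].
/d/ (between /o/ and /e/): between two vowels, so rule 2 applies → [ð].
/e/ (between /d/ and /b/) is unaffected → [e].
/b/ (between /e/ and /i/) occurs between two vowels → [β] by rule 2.
/i/ — not in any rule's target class → [i].
/b/ (between /i/ and /k/): rule 2 targets it, but not between two vowels → unchanged [b].
/k/ — not in any rule's target class → [k].
/a/ stays [a].
/ɡ/ (between /a/ and /i/) occurs between two vowels → [ɣ] by rule 2.
/i/ (word-final) is unaffected → [i].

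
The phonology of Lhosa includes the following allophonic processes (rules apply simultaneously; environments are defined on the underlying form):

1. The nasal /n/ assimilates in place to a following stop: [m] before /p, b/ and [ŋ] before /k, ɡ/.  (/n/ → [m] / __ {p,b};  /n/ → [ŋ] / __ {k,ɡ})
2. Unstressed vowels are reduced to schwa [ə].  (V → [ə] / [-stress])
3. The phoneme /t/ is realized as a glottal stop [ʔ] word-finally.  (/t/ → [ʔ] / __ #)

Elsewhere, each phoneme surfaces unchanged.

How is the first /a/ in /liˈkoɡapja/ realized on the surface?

[ə]

Rule 2 applies to /a/ (between /ɡ/ and /p/: in an unstressed syllable) → [ə].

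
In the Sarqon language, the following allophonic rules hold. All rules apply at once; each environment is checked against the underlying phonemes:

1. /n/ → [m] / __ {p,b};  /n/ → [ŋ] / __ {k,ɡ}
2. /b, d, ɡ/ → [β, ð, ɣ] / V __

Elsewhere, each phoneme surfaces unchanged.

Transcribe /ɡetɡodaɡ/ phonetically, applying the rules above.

[ɡetɡoðaɣ]

/ɡ/ (word-initial) fails the environment for rule 2, so it stays [ɡ].
/ɡ/ — between /t/ and /o/; rule 2 does not apply here → [ɡ].
/d/ (between /o/ and /a/): immediately after a vowel, so rule 2 applies → [ð].
/ɡ/ — word-final, immediately after a vowel — surfaces as [ɣ] (rule 2).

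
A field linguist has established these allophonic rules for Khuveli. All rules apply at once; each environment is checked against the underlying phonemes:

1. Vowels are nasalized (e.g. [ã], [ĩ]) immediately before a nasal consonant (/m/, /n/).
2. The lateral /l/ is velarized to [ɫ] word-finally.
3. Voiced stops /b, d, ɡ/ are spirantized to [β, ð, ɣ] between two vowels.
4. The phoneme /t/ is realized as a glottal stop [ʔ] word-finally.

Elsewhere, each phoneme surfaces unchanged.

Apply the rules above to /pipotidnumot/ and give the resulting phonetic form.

/p/ (word-initial): no rule targets it → [p].
/i/ (between /p/ and /p/): rule 1 targets it, but not before a nasal consonant → unchanged [i].
/p/ stays [p].
/o/ (between /p/ and /t/) is in the target of rule 1 but the environment (before a nasal consonant) is not met → [o].
/t/ (between /o/ and /i/): rule 4 targets it, but not word-finally → unchanged [t].
/i/ (between /t/ and /d/) is in the target of rule 1 but the environment (before a nasal consonant) is not met → [i].
/d/ (between /i/ and /n/): rule 3 targets it, but not between two vowels → unchanged [d].
/n/ — not in any rule's target class → [n].
/u/ meets the environment for rule 1 (before a nasal consonant) → [ũ].
/m/ — not in any rule's target class → [m].
/o/ (between /m/ and /t/) is in the target of rule 1 but the environment (before a nasal consonant) is not met → [o].
Rule 4 applies to /t/ (word-final: word-finally) → [ʔ].

[pipotidnũmoʔ]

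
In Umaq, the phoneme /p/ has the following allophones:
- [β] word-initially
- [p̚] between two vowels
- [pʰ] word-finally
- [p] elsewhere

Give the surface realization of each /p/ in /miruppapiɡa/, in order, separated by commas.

Occurrence 1 (position 5): no conditioning environment matches → elsewhere allophone [p].
Occurrence 2 (position 6): no conditioning environment matches → elsewhere allophone [p].
Occurrence 3 (position 8): between two vowels → [p̚].

[p], [p], [p̚]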